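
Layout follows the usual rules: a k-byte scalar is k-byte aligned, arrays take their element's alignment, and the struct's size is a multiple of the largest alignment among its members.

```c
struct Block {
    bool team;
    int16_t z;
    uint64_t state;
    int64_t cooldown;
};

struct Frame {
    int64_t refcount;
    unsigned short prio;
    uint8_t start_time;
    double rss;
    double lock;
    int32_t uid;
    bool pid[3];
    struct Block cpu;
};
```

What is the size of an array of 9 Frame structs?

576

Block: @0: team [1B, align 1] → 1; +1 pad (align 2); @2: z [2B, align 2] → 4; +4 pad (align 8); @8: state [8B, align 8] → 16; @16: cooldown [8B, align 8] → 24; size 24, align 8
@0: refcount [8B, align 8] → 8
@8: prio [2B, align 2] → 10
@10: start_time [1B, align 1] → 11
+5 pad (align 8)
@16: rss [8B, align 8] → 24
@24: lock [8B, align 8] → 32
@32: uid [4B, align 4] → 36
@36: pid [3B, align 1] → 39
+1 pad (align 8)
@40: cpu [24B, align 8] → 64
size 64, align 8
array of 9: 9 × 64 = 576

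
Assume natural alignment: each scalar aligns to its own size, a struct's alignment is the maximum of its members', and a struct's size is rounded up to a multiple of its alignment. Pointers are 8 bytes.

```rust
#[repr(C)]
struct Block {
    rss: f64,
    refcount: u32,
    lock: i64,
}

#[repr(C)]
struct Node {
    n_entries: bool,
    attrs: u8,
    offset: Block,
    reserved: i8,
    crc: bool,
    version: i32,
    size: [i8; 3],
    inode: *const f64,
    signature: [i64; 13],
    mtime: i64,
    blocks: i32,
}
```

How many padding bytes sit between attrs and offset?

Block: @0: rss [8B, align 8] → 8; @8: refcount [4B, align 4] → 12; +4 pad (align 8); @16: lock [8B, align 8] → 24; size 24, align 8
@0: n_entries [1B, align 1] → 1
@1: attrs [1B, align 1] → 2
+6 pad (align 8)
@8: offset [24B, align 8] → 32

6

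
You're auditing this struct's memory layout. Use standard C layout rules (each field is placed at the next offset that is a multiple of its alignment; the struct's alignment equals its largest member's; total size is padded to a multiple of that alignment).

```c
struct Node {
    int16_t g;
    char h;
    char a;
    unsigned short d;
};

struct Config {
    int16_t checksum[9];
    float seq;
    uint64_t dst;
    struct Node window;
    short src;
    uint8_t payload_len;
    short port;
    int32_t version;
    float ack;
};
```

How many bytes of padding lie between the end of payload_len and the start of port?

1

Node: g at 0 (size 2, align 2) → ends 2; h at 2 (size 1, align 1) → ends 3; a at 3 (size 1, align 1) → ends 4; d at 4 (size 2, align 2) → ends 6; total 6 bytes, alignment 2
checksum at 0 (size 18, align 2) → ends 18
pad 2 to align 4 for seq
seq at 20 (size 4, align 4) → ends 24
dst at 24 (size 8, align 8) → ends 32
window at 32 (size 6, align 2) → ends 38
src at 38 (size 2, align 2) → ends 40
payload_len at 40 (size 1, align 1) → ends 41
pad 1 to align 2 for port
port at 42 (size 2, align 2) → ends 44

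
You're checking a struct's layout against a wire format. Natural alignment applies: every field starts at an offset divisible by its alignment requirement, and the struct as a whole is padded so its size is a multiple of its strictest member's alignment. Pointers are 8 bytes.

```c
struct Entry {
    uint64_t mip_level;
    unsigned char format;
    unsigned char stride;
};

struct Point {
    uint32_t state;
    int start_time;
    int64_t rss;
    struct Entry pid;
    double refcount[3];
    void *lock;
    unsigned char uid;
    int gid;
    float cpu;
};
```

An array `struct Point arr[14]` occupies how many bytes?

Entry: @0: mip_level [8B, align 8] → 8; @8: format [1B, align 1] → 9; @9: stride [1B, align 1] → 10; +6 tail pad (align 8); size 16, align 8
@0: state [4B, align 4] → 4
@4: start_time [4B, align 4] → 8
@8: rss [8B, align 8] → 16
@16: pid [16B, align 8] → 32
@32: refcount [24B, align 8] → 56
@56: lock [8B, align 8] → 64
@64: uid [1B, align 1] → 65
+3 pad (align 4)
@68: gid [4B, align 4] → 72
@72: cpu [4B, align 4] → 76
+4 tail pad (align 8)
size 80, align 8
array of 14: 14 × 80 = 1120

1120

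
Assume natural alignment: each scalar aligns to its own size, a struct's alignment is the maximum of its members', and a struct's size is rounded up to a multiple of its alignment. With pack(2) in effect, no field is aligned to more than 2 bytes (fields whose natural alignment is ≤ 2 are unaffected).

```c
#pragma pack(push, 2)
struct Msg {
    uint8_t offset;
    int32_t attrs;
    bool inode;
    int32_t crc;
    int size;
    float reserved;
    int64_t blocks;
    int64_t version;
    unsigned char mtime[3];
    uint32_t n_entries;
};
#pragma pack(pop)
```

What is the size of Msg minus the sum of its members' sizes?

offset at 0 (size 1, align 1) → ends 1
pad 1 to align 2 for attrs
attrs at 2 (size 4, align 2) → ends 6
inode at 6 (size 1, align 1) → ends 7
pad 1 to align 2 for crc
crc at 8 (size 4, align 2) → ends 12
size at 12 (size 4, align 2) → ends 16
reserved at 16 (size 4, align 2) → ends 20
blocks at 20 (size 8, align 2) → ends 28
version at 28 (size 8, align 2) → ends 36
mtime at 36 (size 3, align 1) → ends 39
pad 1 to align 2 for n_entries
n_entries at 40 (size 4, align 2) → ends 44
total 44 bytes, alignment 2
data bytes 41, size 44 → padding 3

3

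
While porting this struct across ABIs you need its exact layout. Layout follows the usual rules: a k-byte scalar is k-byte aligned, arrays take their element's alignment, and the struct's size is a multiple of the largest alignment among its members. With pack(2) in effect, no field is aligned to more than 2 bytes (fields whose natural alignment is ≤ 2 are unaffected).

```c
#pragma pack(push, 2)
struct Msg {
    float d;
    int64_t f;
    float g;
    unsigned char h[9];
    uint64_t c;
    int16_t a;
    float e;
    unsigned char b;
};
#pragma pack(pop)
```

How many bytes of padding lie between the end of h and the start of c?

1

d at 0 (size 4, align 2) → ends 4
f at 4 (size 8, align 2) → ends 12
g at 12 (size 4, align 2) → ends 16
h at 16 (size 9, align 1) → ends 25
pad 1 to align 2 for c
c at 26 (size 8, align 2) → ends 34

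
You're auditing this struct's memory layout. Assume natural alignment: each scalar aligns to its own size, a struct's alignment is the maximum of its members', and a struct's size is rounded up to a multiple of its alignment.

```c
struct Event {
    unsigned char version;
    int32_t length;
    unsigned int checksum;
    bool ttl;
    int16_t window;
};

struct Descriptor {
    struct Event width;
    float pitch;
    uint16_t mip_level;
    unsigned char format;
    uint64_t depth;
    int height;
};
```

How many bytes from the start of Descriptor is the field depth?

Event: @0: version [1B, align 1] → 1; +3 pad (align 4); @4: length [4B, align 4] → 8; @8: checksum [4B, align 4] → 12; @12: ttl [1B, align 1] → 13; +1 pad (align 2); @14: window [2B, align 2] → 16; size 16, align 4
@0: width [16B, align 4] → 16
@16: pitch [4B, align 4] → 20
@20: mip_level [2B, align 2] → 22
@22: format [1B, align 1] → 23
+1 pad (align 8)
@24: depth [8B, align 8] → 32

24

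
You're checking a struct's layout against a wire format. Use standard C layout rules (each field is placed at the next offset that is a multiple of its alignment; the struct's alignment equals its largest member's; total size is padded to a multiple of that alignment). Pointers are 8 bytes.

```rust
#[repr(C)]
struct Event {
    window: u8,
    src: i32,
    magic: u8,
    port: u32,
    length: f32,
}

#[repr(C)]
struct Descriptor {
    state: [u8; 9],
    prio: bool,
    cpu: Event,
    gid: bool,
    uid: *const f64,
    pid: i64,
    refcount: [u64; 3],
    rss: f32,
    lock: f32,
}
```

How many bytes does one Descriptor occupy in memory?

Event: @0: window [1B, align 1] → 1; +3 pad (align 4); @4: src [4B, align 4] → 8; @8: magic [1B, align 1] → 9; +3 pad (align 4); @12: port [4B, align 4] → 16; @16: length [4B, align 4] → 20; size 20, align 4
@0: state [9B, align 1] → 9
@9: prio [1B, align 1] → 10
+2 pad (align 4)
@12: cpu [20B, align 4] → 32
@32: gid [1B, align 1] → 33
+7 pad (align 8)
@40: uid [8B, align 8] → 48
@48: pid [8B, align 8] → 56
@56: refcount [24B, align 8] → 80
@80: rss [4B, align 4] → 84
@84: lock [4B, align 4] → 88
size 88, align 8

88 bytes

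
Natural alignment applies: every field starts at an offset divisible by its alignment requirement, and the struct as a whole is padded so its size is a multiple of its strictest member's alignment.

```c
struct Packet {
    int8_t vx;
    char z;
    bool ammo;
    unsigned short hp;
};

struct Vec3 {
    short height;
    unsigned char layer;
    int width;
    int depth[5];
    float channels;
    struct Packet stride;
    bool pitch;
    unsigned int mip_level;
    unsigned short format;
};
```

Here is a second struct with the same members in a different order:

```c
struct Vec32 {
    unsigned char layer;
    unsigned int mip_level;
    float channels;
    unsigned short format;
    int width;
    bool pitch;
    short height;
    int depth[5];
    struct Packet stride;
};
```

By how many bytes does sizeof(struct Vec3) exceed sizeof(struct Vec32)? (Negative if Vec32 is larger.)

Packet: 0..1  vx  (1B, 1-aligned); 1..2  z  (1B, 1-aligned); 2..3  ammo  (1B, 1-aligned); 3..4  -- padding (1B); 4..6  hp  (2B, 2-aligned); sizeof = 6, alignof = 2
0..2  height  (2B, 2-aligned)
2..3  layer  (1B, 1-aligned)
3..4  -- padding (1B)
4..8  width  (4B, 4-aligned)
8..28  depth  (20B, 4-aligned)
28..32  channels  (4B, 4-aligned)
32..38  stride  (6B, 2-aligned)
38..39  pitch  (1B, 1-aligned)
39..40  -- padding (1B)
40..44  mip_level  (4B, 4-aligned)
44..46  format  (2B, 2-aligned)
46..48  -- tail padding (2B)
sizeof = 48, alignof = 4
— Vec32 —
0..1  layer  (1B, 1-aligned)
1..4  -- padding (3B)
4..8  mip_level  (4B, 4-aligned)
8..12  channels  (4B, 4-aligned)
12..14  format  (2B, 2-aligned)
14..16  -- padding (2B)
16..20  width  (4B, 4-aligned)
20..21  pitch  (1B, 1-aligned)
21..22  -- padding (1B)
22..24  height  (2B, 2-aligned)
24..44  depth  (20B, 4-aligned)
44..50  stride  (6B, 2-aligned)
50..52  -- tail padding (2B)
sizeof = 52, alignof = 4
48 − 52 = -4

-4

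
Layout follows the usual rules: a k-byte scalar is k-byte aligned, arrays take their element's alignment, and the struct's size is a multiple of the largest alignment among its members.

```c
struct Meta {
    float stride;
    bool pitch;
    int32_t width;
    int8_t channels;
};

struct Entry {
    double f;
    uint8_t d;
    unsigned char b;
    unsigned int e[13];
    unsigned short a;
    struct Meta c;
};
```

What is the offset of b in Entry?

Meta: stride at 0 (size 4, align 4) → ends 4; pitch at 4 (size 1, align 1) → ends 5; pad 3 to align 4 for width; width at 8 (size 4, align 4) → ends 12; channels at 12 (size 1, align 1) → ends 13; tail pad 3 to reach multiple of 4; total 16 bytes, alignment 4
f at 0 (size 8, align 8) → ends 8
d at 8 (size 1, align 1) → ends 9
b at 9 (size 1, align 1) → ends 10

9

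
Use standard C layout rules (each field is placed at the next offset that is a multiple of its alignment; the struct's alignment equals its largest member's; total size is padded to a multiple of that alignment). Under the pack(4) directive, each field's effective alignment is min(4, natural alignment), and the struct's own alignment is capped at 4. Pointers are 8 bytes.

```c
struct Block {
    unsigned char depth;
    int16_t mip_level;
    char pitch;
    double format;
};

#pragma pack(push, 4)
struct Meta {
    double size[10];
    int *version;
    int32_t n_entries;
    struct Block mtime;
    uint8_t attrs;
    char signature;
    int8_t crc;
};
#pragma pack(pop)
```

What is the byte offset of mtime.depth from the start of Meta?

Block: @0: depth [1B, align 1] → 1; +1 pad (align 2); @2: mip_level [2B, align 2] → 4; @4: pitch [1B, align 1] → 5; +3 pad (align 8); @8: format [8B, align 8] → 16; size 16, align 8
@0: size [80B, align 4] → 80
@80: version [8B, align 4] → 88
@88: n_entries [4B, align 4] → 92
@92: mtime [16B, align 4] → 108
within Block: depth at 0
92 + 0 = 92

92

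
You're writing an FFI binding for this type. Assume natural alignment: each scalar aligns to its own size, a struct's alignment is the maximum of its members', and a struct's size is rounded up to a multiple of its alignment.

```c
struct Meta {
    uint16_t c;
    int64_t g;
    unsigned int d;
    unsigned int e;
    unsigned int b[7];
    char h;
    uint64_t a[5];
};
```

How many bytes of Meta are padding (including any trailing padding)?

9

@0: c [2B, align 2] → 2
+6 pad (align 8)
@8: g [8B, align 8] → 16
@16: d [4B, align 4] → 20
@20: e [4B, align 4] → 24
@24: b [28B, align 4] → 52
@52: h [1B, align 1] → 53
+3 pad (align 8)
@56: a [40B, align 8] → 96
size 96, align 8
data bytes 87, size 96 → padding 9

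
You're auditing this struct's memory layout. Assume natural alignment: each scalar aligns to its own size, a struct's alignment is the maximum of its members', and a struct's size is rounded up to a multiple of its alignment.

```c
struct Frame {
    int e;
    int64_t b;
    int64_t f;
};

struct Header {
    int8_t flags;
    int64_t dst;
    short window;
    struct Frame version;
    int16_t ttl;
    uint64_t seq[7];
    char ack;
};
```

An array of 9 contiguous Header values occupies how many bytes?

Frame: e at 0 (size 4, align 4) → ends 4; pad 4 to align 8 for b; b at 8 (size 8, align 8) → ends 16; f at 16 (size 8, align 8) → ends 24; total 24 bytes, alignment 8
flags at 0 (size 1, align 1) → ends 1
pad 7 to align 8 for dst
dst at 8 (size 8, align 8) → ends 16
window at 16 (size 2, align 2) → ends 18
pad 6 to align 8 for version
version at 24 (size 24, align 8) → ends 48
ttl at 48 (size 2, align 2) → ends 50
pad 6 to align 8 for seq
seq at 56 (size 56, align 8) → ends 112
ack at 112 (size 1, align 1) → ends 113
tail pad 7 to reach multiple of 8
total 120 bytes, alignment 8
array of 9: 9 × 120 = 1080

1080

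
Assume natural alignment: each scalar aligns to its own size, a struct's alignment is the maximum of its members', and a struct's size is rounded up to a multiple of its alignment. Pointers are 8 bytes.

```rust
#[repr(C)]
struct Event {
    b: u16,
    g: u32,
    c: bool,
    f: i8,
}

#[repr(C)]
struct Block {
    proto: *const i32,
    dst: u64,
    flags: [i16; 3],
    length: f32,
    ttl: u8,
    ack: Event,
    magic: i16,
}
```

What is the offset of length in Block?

24

Event: b at 0 (size 2, align 2) → ends 2; pad 2 to align 4 for g; g at 4 (size 4, align 4) → ends 8; c at 8 (size 1, align 1) → ends 9; f at 9 (size 1, align 1) → ends 10; tail pad 2 to reach multiple of 4; total 12 bytes, alignment 4
proto at 0 (size 8, align 8) → ends 8
dst at 8 (size 8, align 8) → ends 16
flags at 16 (size 6, align 2) → ends 22
pad 2 to align 4 for length
length at 24 (size 4, align 4) → ends 28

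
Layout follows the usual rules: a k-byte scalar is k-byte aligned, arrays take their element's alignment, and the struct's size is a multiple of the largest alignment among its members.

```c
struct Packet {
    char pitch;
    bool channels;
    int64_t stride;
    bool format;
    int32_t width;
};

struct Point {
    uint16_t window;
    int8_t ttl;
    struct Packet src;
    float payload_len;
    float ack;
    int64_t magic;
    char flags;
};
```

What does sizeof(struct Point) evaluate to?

56 bytes

Packet: @0: pitch [1B, align 1] → 1; @1: channels [1B, align 1] → 2; +6 pad (align 8); @8: stride [8B, align 8] → 16; @16: format [1B, align 1] → 17; +3 pad (align 4); @20: width [4B, align 4] → 24; size 24, align 8
@0: window [2B, align 2] → 2
@2: ttl [1B, align 1] → 3
+5 pad (align 8)
@8: src [24B, align 8] → 32
@32: payload_len [4B, align 4] → 36
@36: ack [4B, align 4] → 40
@40: magic [8B, align 8] → 48
@48: flags [1B, align 1] → 49
+7 tail pad (align 8)
size 56, align 8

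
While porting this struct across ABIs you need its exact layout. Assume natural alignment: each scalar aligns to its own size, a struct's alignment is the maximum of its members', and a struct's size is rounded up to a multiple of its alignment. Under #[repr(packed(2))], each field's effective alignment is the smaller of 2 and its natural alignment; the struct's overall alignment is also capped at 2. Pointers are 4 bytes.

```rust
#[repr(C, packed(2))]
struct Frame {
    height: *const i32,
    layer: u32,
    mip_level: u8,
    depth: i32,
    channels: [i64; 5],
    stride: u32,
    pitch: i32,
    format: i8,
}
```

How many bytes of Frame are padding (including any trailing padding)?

@0: height [4B, align 2] → 4
@4: layer [4B, align 2] → 8
@8: mip_level [1B, align 1] → 9
+1 pad (align 2)
@10: depth [4B, align 2] → 14
@14: channels [40B, align 2] → 54
@54: stride [4B, align 2] → 58
@58: pitch [4B, align 2] → 62
@62: format [1B, align 1] → 63
+1 tail pad (align 2)
size 64, align 2
data bytes 62, size 64 → padding 2

2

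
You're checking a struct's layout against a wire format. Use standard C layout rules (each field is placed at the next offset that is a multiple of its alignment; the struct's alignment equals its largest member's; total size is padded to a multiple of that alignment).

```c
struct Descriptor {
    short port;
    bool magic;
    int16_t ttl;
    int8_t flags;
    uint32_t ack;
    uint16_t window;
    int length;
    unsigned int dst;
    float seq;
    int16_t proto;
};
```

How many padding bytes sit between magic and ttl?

1

port at 0 (size 2, align 2) → ends 2
magic at 2 (size 1, align 1) → ends 3
pad 1 to align 2 for ttl
ttl at 4 (size 2, align 2) → ends 6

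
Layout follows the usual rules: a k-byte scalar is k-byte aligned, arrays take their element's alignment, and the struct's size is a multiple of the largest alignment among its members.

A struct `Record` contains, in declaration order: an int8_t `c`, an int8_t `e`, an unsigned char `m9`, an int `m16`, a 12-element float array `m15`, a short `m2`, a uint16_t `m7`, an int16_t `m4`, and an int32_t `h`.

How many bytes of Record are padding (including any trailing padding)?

3

@0: c [1B, align 1] → 1
@1: e [1B, align 1] → 2
@2: m9 [1B, align 1] → 3
+1 pad (align 4)
@4: m16 [4B, align 4] → 8
@8: m15 [48B, align 4] → 56
@56: m2 [2B, align 2] → 58
@58: m7 [2B, align 2] → 60
@60: m4 [2B, align 2] → 62
+2 pad (align 4)
@64: h [4B, align 4] → 68
size 68, align 4
data bytes 65, size 68 → padding 3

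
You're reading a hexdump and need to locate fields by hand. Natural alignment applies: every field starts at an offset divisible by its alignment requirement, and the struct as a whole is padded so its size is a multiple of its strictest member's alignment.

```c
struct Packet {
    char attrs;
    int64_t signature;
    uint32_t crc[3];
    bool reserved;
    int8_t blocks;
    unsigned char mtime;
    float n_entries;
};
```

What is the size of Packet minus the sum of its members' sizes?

12

attrs at 0 (size 1, align 1) → ends 1
pad 7 to align 8 for signature
signature at 8 (size 8, align 8) → ends 16
crc at 16 (size 12, align 4) → ends 28
reserved at 28 (size 1, align 1) → ends 29
blocks at 29 (size 1, align 1) → ends 30
mtime at 30 (size 1, align 1) → ends 31
pad 1 to align 4 for n_entries
n_entries at 32 (size 4, align 4) → ends 36
tail pad 4 to reach multiple of 8
total 40 bytes, alignment 8
data bytes 28, size 40 → padding 12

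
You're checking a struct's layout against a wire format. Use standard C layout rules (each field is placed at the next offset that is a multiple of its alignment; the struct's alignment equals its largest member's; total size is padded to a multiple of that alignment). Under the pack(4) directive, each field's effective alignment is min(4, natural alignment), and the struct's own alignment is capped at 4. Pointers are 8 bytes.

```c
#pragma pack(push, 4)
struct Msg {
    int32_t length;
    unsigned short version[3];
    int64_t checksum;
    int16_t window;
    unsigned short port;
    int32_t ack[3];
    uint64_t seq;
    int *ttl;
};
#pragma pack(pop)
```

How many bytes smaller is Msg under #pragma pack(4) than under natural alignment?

natural layout:
  length at 0 (size 4, align 4) → ends 4
  version at 4 (size 6, align 2) → ends 10
  pad 6 to align 8 for checksum
  checksum at 16 (size 8, align 8) → ends 24
  window at 24 (size 2, align 2) → ends 26
  port at 26 (size 2, align 2) → ends 28
  ack at 28 (size 12, align 4) → ends 40
  seq at 40 (size 8, align 8) → ends 48
  ttl at 48 (size 8, align 8) → ends 56
  total 56 bytes, alignment 8
packed(4) layout:
  length at 0 (size 4, align 4) → ends 4
  version at 4 (size 6, align 2) → ends 10
  pad 2 to align 4 for checksum
  checksum at 12 (size 8, align 4) → ends 20
  window at 20 (size 2, align 2) → ends 22
  port at 22 (size 2, align 2) → ends 24
  ack at 24 (size 12, align 4) → ends 36
  seq at 36 (size 8, align 4) → ends 44
  ttl at 44 (size 8, align 4) → ends 52
  total 52 bytes, alignment 4
56 − 52 = 4

4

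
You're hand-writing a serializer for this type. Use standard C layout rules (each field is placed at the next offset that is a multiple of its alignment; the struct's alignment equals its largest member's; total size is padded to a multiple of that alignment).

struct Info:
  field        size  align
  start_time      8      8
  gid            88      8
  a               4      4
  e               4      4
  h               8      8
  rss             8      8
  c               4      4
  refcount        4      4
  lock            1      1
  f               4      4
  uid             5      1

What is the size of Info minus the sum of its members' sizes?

@0: start_time [8B, align 8] → 8
@8: gid [88B, align 8] → 96
@96: a [4B, align 4] → 100
@100: e [4B, align 4] → 104
@104: h [8B, align 8] → 112
@112: rss [8B, align 8] → 120
@120: c [4B, align 4] → 124
@124: refcount [4B, align 4] → 128
@128: lock [1B, align 1] → 129
+3 pad (align 4)
@132: f [4B, align 4] → 136
@136: uid [5B, align 1] → 141
+3 tail pad (align 8)
size 144, align 8
data bytes 138, size 144 → padding 6

6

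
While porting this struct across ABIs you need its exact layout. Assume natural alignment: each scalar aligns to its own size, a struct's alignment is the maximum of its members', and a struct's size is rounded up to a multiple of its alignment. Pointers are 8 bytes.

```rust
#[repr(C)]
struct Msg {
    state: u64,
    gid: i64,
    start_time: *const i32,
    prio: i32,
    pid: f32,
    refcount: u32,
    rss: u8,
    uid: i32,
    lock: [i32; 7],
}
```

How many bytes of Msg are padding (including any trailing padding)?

3

@0: state [8B, align 8] → 8
@8: gid [8B, align 8] → 16
@16: start_time [8B, align 8] → 24
@24: prio [4B, align 4] → 28
@28: pid [4B, align 4] → 32
@32: refcount [4B, align 4] → 36
@36: rss [1B, align 1] → 37
+3 pad (align 4)
@40: uid [4B, align 4] → 44
@44: lock [28B, align 4] → 72
size 72, align 8
data bytes 69, size 72 → padding 3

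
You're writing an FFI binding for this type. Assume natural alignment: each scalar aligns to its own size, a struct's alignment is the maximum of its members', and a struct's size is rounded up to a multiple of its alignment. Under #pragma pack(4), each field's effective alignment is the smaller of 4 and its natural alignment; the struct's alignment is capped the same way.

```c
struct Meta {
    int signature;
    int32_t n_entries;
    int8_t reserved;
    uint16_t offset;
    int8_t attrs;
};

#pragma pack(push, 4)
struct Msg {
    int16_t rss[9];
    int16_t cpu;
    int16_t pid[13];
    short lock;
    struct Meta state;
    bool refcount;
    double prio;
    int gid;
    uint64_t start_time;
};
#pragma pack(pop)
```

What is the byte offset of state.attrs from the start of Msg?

60

Meta: @0: signature [4B, align 4] → 4; @4: n_entries [4B, align 4] → 8; @8: reserved [1B, align 1] → 9; +1 pad (align 2); @10: offset [2B, align 2] → 12; @12: attrs [1B, align 1] → 13; +3 tail pad (align 4); size 16, align 4
@0: rss [18B, align 2] → 18
@18: cpu [2B, align 2] → 20
@20: pid [26B, align 2] → 46
@46: lock [2B, align 2] → 48
@48: state [16B, align 4] → 64
within Meta: attrs at 12
48 + 12 = 60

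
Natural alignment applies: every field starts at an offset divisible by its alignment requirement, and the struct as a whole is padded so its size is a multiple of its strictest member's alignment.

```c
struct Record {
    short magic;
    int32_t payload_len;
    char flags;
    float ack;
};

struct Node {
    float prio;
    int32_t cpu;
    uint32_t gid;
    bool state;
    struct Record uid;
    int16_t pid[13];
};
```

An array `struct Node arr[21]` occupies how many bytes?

Record: magic at 0 (size 2, align 2) → ends 2; pad 2 to align 4 for payload_len; payload_len at 4 (size 4, align 4) → ends 8; flags at 8 (size 1, align 1) → ends 9; pad 3 to align 4 for ack; ack at 12 (size 4, align 4) → ends 16; total 16 bytes, alignment 4
prio at 0 (size 4, align 4) → ends 4
cpu at 4 (size 4, align 4) → ends 8
gid at 8 (size 4, align 4) → ends 12
state at 12 (size 1, align 1) → ends 13
pad 3 to align 4 for uid
uid at 16 (size 16, align 4) → ends 32
pid at 32 (size 26, align 2) → ends 58
tail pad 2 to reach multiple of 4
total 60 bytes, alignment 4
array of 21: 21 × 60 = 1260

1260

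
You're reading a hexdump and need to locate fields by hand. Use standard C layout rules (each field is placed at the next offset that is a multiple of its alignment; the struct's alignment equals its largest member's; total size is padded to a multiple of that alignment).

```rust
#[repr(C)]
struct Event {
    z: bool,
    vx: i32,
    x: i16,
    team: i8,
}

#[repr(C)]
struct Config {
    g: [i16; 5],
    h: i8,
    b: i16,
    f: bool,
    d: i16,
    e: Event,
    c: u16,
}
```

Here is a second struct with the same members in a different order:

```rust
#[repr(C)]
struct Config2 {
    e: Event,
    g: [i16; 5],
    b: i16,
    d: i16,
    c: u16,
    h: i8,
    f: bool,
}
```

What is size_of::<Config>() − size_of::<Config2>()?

4

Event: 0..1  z  (1B, 1-aligned); 1..4  -- padding (3B); 4..8  vx  (4B, 4-aligned); 8..10  x  (2B, 2-aligned); 10..11  team  (1B, 1-aligned); 11..12  -- tail padding (1B); sizeof = 12, alignof = 4
0..10  g  (10B, 2-aligned)
10..11  h  (1B, 1-aligned)
11..12  -- padding (1B)
12..14  b  (2B, 2-aligned)
14..15  f  (1B, 1-aligned)
15..16  -- padding (1B)
16..18  d  (2B, 2-aligned)
18..20  -- padding (2B)
20..32  e  (12B, 4-aligned)
32..34  c  (2B, 2-aligned)
34..36  -- tail padding (2B)
sizeof = 36, alignof = 4
— Config2 —
0..12  e  (12B, 4-aligned)
12..22  g  (10B, 2-aligned)
22..24  b  (2B, 2-aligned)
24..26  d  (2B, 2-aligned)
26..28  c  (2B, 2-aligned)
28..29  h  (1B, 1-aligned)
29..30  f  (1B, 1-aligned)
30..32  -- tail padding (2B)
sizeof = 32, alignof = 4
36 − 32 = 4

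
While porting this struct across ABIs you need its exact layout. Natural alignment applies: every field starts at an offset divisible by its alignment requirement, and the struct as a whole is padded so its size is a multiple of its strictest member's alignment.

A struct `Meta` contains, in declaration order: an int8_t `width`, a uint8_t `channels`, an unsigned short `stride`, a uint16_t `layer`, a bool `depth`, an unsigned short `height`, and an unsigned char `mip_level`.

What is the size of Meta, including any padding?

12

width at 0 (size 1, align 1) → ends 1
channels at 1 (size 1, align 1) → ends 2
stride at 2 (size 2, align 2) → ends 4
layer at 4 (size 2, align 2) → ends 6
depth at 6 (size 1, align 1) → ends 7
pad 1 to align 2 for height
height at 8 (size 2, align 2) → ends 10
mip_level at 10 (size 1, align 1) → ends 11
tail pad 1 to reach multiple of 2
total 12 bytes, alignment 2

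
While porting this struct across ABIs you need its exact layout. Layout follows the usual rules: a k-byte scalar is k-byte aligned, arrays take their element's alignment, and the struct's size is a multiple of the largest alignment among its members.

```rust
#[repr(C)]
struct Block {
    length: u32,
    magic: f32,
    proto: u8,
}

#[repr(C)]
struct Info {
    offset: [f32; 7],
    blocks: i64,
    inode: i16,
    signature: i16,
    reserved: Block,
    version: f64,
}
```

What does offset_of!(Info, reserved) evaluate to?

Block: length at 0 (size 4, align 4) → ends 4; magic at 4 (size 4, align 4) → ends 8; proto at 8 (size 1, align 1) → ends 9; tail pad 3 to reach multiple of 4; total 12 bytes, alignment 4
offset at 0 (size 28, align 4) → ends 28
pad 4 to align 8 for blocks
blocks at 32 (size 8, align 8) → ends 40
inode at 40 (size 2, align 2) → ends 42
signature at 42 (size 2, align 2) → ends 44
reserved at 44 (size 12, align 4) → ends 56

44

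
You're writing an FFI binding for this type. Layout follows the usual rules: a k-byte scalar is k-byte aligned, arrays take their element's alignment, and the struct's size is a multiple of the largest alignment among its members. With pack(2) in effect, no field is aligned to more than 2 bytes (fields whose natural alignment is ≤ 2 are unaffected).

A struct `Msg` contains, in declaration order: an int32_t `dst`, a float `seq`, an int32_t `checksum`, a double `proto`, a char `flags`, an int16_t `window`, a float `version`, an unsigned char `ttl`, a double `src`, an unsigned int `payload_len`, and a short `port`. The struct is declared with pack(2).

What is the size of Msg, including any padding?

dst at 0 (size 4, align 2) → ends 4
seq at 4 (size 4, align 2) → ends 8
checksum at 8 (size 4, align 2) → ends 12
proto at 12 (size 8, align 2) → ends 20
flags at 20 (size 1, align 1) → ends 21
pad 1 to align 2 for window
window at 22 (size 2, align 2) → ends 24
version at 24 (size 4, align 2) → ends 28
ttl at 28 (size 1, align 1) → ends 29
pad 1 to align 2 for src
src at 30 (size 8, align 2) → ends 38
payload_len at 38 (size 4, align 2) → ends 42
port at 42 (size 2, align 2) → ends 44
total 44 bytes, alignment 2

44 bytes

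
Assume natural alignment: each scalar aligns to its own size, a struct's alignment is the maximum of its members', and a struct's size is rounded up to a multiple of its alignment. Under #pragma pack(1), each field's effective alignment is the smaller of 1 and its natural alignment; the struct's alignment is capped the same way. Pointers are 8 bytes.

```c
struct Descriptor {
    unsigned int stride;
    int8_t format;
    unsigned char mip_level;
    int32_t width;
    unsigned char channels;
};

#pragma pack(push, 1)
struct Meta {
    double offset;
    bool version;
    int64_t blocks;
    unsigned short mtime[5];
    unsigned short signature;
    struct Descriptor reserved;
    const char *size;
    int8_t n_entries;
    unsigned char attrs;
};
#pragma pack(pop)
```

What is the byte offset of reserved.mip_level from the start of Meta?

34

Descriptor: stride at 0 (size 4, align 4) → ends 4; format at 4 (size 1, align 1) → ends 5; mip_level at 5 (size 1, align 1) → ends 6; pad 2 to align 4 for width; width at 8 (size 4, align 4) → ends 12; channels at 12 (size 1, align 1) → ends 13; tail pad 3 to reach multiple of 4; total 16 bytes, alignment 4
offset at 0 (size 8, align 1) → ends 8
version at 8 (size 1, align 1) → ends 9
blocks at 9 (size 8, align 1) → ends 17
mtime at 17 (size 10, align 1) → ends 27
signature at 27 (size 2, align 1) → ends 29
reserved at 29 (size 16, align 1) → ends 45
within Descriptor: mip_level at 5
29 + 5 = 34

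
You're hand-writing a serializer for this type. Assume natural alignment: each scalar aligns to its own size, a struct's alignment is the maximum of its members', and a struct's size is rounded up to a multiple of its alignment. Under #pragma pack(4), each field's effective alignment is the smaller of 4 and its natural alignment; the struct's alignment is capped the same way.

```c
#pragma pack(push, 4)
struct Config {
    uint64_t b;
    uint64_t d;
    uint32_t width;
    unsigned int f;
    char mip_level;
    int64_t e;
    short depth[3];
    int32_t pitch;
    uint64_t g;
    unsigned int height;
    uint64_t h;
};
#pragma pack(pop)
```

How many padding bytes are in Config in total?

5

b at 0 (size 8, align 4) → ends 8
d at 8 (size 8, align 4) → ends 16
width at 16 (size 4, align 4) → ends 20
f at 20 (size 4, align 4) → ends 24
mip_level at 24 (size 1, align 1) → ends 25
pad 3 to align 4 for e
e at 28 (size 8, align 4) → ends 36
depth at 36 (size 6, align 2) → ends 42
pad 2 to align 4 for pitch
pitch at 44 (size 4, align 4) → ends 48
g at 48 (size 8, align 4) → ends 56
height at 56 (size 4, align 4) → ends 60
h at 60 (size 8, align 4) → ends 68
total 68 bytes, alignment 4
data bytes 63, size 68 → padding 5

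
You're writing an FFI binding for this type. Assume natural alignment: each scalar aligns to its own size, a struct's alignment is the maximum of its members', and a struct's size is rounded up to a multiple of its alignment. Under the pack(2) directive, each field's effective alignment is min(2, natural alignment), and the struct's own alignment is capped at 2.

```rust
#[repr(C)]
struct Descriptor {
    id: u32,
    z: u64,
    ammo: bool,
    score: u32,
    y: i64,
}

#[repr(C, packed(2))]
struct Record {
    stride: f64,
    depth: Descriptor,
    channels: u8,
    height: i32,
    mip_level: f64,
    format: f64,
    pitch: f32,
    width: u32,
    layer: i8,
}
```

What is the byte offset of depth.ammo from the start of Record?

Descriptor: @0: id [4B, align 4] → 4; +4 pad (align 8); @8: z [8B, align 8] → 16; @16: ammo [1B, align 1] → 17; +3 pad (align 4); @20: score [4B, align 4] → 24; @24: y [8B, align 8] → 32; size 32, align 8
@0: stride [8B, align 2] → 8
@8: depth [32B, align 2] → 40
within Descriptor: ammo at 16
8 + 16 = 24

24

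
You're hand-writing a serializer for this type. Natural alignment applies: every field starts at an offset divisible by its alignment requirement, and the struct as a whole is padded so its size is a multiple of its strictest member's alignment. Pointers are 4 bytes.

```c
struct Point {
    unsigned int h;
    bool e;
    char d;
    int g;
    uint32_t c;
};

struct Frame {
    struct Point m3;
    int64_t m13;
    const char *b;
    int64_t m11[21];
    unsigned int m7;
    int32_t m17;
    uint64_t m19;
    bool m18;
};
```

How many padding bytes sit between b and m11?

Point: 0..4  h  (4B, 4-aligned); 4..5  e  (1B, 1-aligned); 5..6  d  (1B, 1-aligned); 6..8  -- padding (2B); 8..12  g  (4B, 4-aligned); 12..16  c  (4B, 4-aligned); sizeof = 16, alignof = 4
0..16  m3  (16B, 4-aligned)
16..24  m13  (8B, 8-aligned)
24..28  b  (4B, 4-aligned)
28..32  -- padding (4B)
32..200  m11  (168B, 8-aligned)

4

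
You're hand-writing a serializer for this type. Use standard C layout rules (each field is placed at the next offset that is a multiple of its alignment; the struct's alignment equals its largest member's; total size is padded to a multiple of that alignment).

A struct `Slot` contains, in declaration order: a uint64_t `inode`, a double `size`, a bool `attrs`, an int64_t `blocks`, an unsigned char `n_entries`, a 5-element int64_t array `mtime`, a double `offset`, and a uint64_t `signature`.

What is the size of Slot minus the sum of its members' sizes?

@0: inode [8B, align 8] → 8
@8: size [8B, align 8] → 16
@16: attrs [1B, align 1] → 17
+7 pad (align 8)
@24: blocks [8B, align 8] → 32
@32: n_entries [1B, align 1] → 33
+7 pad (align 8)
@40: mtime [40B, align 8] → 80
@80: offset [8B, align 8] → 88
@88: signature [8B, align 8] → 96
size 96, align 8
data bytes 82, size 96 → padding 14

14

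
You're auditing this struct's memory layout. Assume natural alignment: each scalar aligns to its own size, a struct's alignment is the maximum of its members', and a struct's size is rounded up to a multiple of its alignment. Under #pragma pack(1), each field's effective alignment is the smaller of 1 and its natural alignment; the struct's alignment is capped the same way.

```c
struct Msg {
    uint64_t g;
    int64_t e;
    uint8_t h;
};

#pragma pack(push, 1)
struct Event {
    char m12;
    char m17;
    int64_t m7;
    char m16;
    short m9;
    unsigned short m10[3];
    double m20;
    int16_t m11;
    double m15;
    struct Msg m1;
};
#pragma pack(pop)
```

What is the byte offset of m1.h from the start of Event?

Msg: @0: g [8B, align 8] → 8; @8: e [8B, align 8] → 16; @16: h [1B, align 1] → 17; +7 tail pad (align 8); size 24, align 8
@0: m12 [1B, align 1] → 1
@1: m17 [1B, align 1] → 2
@2: m7 [8B, align 1] → 10
@10: m16 [1B, align 1] → 11
@11: m9 [2B, align 1] → 13
@13: m10 [6B, align 1] → 19
@19: m20 [8B, align 1] → 27
@27: m11 [2B, align 1] → 29
@29: m15 [8B, align 1] → 37
@37: m1 [24B, align 1] → 61
within Msg: h at 16
37 + 16 = 53

53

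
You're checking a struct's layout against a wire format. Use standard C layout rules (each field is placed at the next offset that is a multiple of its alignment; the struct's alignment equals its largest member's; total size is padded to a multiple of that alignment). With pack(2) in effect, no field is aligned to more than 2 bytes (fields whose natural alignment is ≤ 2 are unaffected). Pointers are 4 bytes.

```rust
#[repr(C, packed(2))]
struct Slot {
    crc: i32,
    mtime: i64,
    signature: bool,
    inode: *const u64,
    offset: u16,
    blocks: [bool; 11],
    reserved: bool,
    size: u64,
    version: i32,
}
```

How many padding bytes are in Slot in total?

1

0..4  crc  (4B, 2-aligned)
4..12  mtime  (8B, 2-aligned)
12..13  signature  (1B, 1-aligned)
13..14  -- padding (1B)
14..18  inode  (4B, 2-aligned)
18..20  offset  (2B, 2-aligned)
20..31  blocks  (11B, 1-aligned)
31..32  reserved  (1B, 1-aligned)
32..40  size  (8B, 2-aligned)
40..44  version  (4B, 2-aligned)
sizeof = 44, alignof = 2
data bytes 43, size 44 → padding 1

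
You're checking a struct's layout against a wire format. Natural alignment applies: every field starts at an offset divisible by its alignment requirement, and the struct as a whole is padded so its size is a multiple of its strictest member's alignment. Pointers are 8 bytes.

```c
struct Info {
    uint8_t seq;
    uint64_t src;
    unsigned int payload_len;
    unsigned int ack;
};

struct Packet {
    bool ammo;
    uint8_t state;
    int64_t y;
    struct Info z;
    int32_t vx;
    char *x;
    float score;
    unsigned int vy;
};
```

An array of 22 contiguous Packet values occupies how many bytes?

Info: @0: seq [1B, align 1] → 1; +7 pad (align 8); @8: src [8B, align 8] → 16; @16: payload_len [4B, align 4] → 20; @20: ack [4B, align 4] → 24; size 24, align 8
@0: ammo [1B, align 1] → 1
@1: state [1B, align 1] → 2
+6 pad (align 8)
@8: y [8B, align 8] → 16
@16: z [24B, align 8] → 40
@40: vx [4B, align 4] → 44
+4 pad (align 8)
@48: x [8B, align 8] → 56
@56: score [4B, align 4] → 60
@60: vy [4B, align 4] → 64
size 64, align 8
array of 22: 22 × 64 = 1408

1408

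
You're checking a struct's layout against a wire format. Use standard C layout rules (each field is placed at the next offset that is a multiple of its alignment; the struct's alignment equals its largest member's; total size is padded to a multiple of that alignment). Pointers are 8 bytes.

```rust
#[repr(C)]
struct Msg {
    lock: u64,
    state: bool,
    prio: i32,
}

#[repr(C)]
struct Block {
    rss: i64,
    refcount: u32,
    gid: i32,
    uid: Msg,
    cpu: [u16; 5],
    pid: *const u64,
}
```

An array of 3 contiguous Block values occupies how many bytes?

Msg: 0..8  lock  (8B, 8-aligned); 8..9  state  (1B, 1-aligned); 9..12  -- padding (3B); 12..16  prio  (4B, 4-aligned); sizeof = 16, alignof = 8
0..8  rss  (8B, 8-aligned)
8..12  refcount  (4B, 4-aligned)
12..16  gid  (4B, 4-aligned)
16..32  uid  (16B, 8-aligned)
32..42  cpu  (10B, 2-aligned)
42..48  -- padding (6B)
48..56  pid  (8B, 8-aligned)
sizeof = 56, alignof = 8
array of 3: 3 × 56 = 168

168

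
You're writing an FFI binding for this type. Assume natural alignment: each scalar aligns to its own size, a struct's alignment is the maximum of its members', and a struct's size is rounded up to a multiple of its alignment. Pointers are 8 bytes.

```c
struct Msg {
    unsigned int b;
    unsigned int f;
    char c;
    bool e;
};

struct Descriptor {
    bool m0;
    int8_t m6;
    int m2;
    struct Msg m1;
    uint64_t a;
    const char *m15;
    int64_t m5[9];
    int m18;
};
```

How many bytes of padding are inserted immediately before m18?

0

Msg: @0: b [4B, align 4] → 4; @4: f [4B, align 4] → 8; @8: c [1B, align 1] → 9; @9: e [1B, align 1] → 10; +2 tail pad (align 4); size 12, align 4
@0: m0 [1B, align 1] → 1
@1: m6 [1B, align 1] → 2
+2 pad (align 4)
@4: m2 [4B, align 4] → 8
@8: m1 [12B, align 4] → 20
+4 pad (align 8)
@24: a [8B, align 8] → 32
@32: m15 [8B, align 8] → 40
@40: m5 [72B, align 8] → 112
@112: m18 [4B, align 4] → 116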